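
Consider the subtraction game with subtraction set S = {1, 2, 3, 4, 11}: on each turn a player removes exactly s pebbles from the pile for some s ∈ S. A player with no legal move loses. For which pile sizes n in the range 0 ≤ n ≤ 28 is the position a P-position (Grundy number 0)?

0, 5, 10, 15, 20, 25

G(0) = 0
G(1) = mex{0} = 1
G(2) = mex{1,0} = 2
G(3) = mex{2,1,0} = 3
G(4) = mex{3,2,1,0} = 4
G(5) = mex{4,3,2,1} = 0
G(6) = mex{0,4,3,2} = 1
G(7) = mex{1,0,4,3} = 2
G(8) = mex{2,1,0,4} = 3
G(9) = mex{3,2,1,0} = 4
G(10) = mex{4,3,2,1} = 0
G(11) = mex{0,4,3,2,0} = 1
G(12) = mex{1,0,4,3,1} = 2
G(13) = mex{2,1,0,4,2} = 3
G(14) = mex{3,2,1,0,3} = 4
G(15) = mex{4,3,2,1,4} = 0
G(16) = mex{0,4,3,2,0} = 1
G(17) = mex{1,0,4,3,1} = 2
G(18) = mex{2,1,0,4,2} = 3
G(19) = mex{3,2,1,0,3} = 4
G(20) = mex{4,3,2,1,4} = 0
G(21) = mex{0,4,3,2,0} = 1
G(22) = mex{1,0,4,3,1} = 2
G(23) = mex{2,1,0,4,2} = 3
G(24) = mex{3,2,1,0,3} = 4
G(25) = mex{4,3,2,1,4} = 0
G(26) = mex{0,4,3,2,0} = 1
G(27) = mex{1,0,4,3,1} = 2
G(28) = mex{2,1,0,4,2} = 3
P-positions are exactly the n with G(n) = 0.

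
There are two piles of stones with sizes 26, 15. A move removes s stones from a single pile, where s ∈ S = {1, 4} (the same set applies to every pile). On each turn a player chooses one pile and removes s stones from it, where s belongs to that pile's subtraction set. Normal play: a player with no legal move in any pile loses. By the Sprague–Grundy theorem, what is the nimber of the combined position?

All piles use S = {1, 4}:
G(0) = 0
G(1) = mex{0} = 1
G(2) = mex{1} = 0
G(3) = mex{0} = 1
G(4) = mex{1,0} = 2
G(5) = mex{2,1} = 0
G(6) = mex{0,0} = 1
G(7) = mex{1,1} = 0
G(8) = mex{0,2} = 1
G(9) = mex{1,0} = 2
G(10) = mex{2,1} = 0
G(11) = mex{0,0} = 1
G(12) = mex{1,1} = 0
G(13) = mex{0,2} = 1
G(14) = mex{1,0} = 2
G(15) = mex{2,1} = 0
G(16) = mex{0,0} = 1
G(17) = mex{1,1} = 0
G(18) = mex{0,2} = 1
G(19) = mex{1,0} = 2
G(20) = mex{2,1} = 0
G(21) = mex{0,0} = 1
G(22) = mex{1,1} = 0
G(23) = mex{0,2} = 1
G(24) = mex{1,0} = 2
G(25) = mex{2,1} = 0
G(26) = mex{0,0} = 1
Pile A: G(26) = 1.
Pile B: G(15) = 0.
Combined Grundy value = 1 ⊕ 0 = 1.

1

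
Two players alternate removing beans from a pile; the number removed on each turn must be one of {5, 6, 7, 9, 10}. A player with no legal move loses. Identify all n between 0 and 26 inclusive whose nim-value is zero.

0, 1, 2, 3, 4, 15, 16, 17, 18, 19

G(0) = 0
G(1) = mex{} = 0
G(2) = mex{} = 0
G(3) = mex{} = 0
G(4) = mex{} = 0
G(5) = mex{0} = 1
G(6) = mex{0,0} = 1
G(7) = mex{0,0,0} = 1
G(8) = mex{0,0,0} = 1
G(9) = mex{0,0,0,0} = 1
G(10) = mex{1,0,0,0,0} = 2
G(11) = mex{1,1,0,0,0} = 2
G(12) = mex{1,1,1,0,0} = 2
G(13) = mex{1,1,1,0,0} = 2
G(14) = mex{1,1,1,1,0} = 2
G(15) = mex{2,1,1,1,1} = 0
G(16) = mex{2,2,1,1,1} = 0
G(17) = mex{2,2,2,1,1} = 0
G(18) = mex{2,2,2,1,1} = 0
G(19) = mex{2,2,2,2,1} = 0
G(20) = mex{0,2,2,2,2} = 1
G(21) = mex{0,0,2,2,2} = 1
G(22) = mex{0,0,0,2,2} = 1
G(23) = mex{0,0,0,2,2} = 1
G(24) = mex{0,0,0,0,2} = 1
G(25) = mex{1,0,0,0,0} = 2
G(26) = mex{1,1,0,0,0} = 2
P-positions are exactly the n with G(n) = 0.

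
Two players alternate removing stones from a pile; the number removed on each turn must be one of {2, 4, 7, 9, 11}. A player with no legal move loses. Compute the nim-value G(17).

5

n :  0  1  2  3  4  5  6  7  8  9 10 11 12 13 14 15 16 17
G :  0  0  1  1  2  2  0  3  1  4  2  5  3  3  0  4  1  5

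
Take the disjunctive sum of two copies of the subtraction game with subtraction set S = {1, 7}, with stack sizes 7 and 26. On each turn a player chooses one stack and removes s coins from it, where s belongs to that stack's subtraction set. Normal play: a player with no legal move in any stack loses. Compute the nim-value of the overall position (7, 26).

All stacks use S = {1, 7}:
G(0) = 0
G(1) = mex{0} = 1
G(2) = mex{1} = 0
G(3) = mex{0} = 1
G(4) = mex{1} = 0
G(5) = mex{0} = 1
G(6) = mex{1} = 0
G(7) = mex{0,0} = 1
G(8) = mex{1,1} = 0
G(9) = mex{0,0} = 1
G(10) = mex{1,1} = 0
G(11) = mex{0,0} = 1
G(12) = mex{1,1} = 0
G(13) = mex{0,0} = 1
G(14) = mex{1,1} = 0
G(15) = mex{0,0} = 1
G(16) = mex{1,1} = 0
G(17) = mex{0,0} = 1
G(18) = mex{1,1} = 0
G(19) = mex{0,0} = 1
G(20) = mex{1,1} = 0
G(21) = mex{0,0} = 1
G(22) = mex{1,1} = 0
G(23) = mex{0,0} = 1
G(24) = mex{1,1} = 0
G(25) = mex{0,0} = 1
G(26) = mex{1,1} = 0
Stack A: G(7) = 1.
Stack B: G(26) = 0.
Combined Grundy value = 1 ⊕ 0 = 1.

1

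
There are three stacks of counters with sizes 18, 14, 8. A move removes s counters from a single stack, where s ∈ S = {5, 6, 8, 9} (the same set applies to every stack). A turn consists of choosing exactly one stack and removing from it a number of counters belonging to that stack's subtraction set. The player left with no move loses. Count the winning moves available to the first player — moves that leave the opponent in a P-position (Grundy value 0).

All stacks use S = {5, 6, 8, 9}:
G(0) = 0
G(1) = mex{} = 0
G(2) = mex{} = 0
G(3) = mex{} = 0
G(4) = mex{} = 0
G(5) = mex{0} = 1
G(6) = mex{0,0} = 1
G(7) = mex{0,0} = 1
G(8) = mex{0,0,0} = 1
G(9) = mex{0,0,0,0} = 1
G(10) = mex{1,0,0,0} = 2
G(11) = mex{1,1,0,0} = 2
G(12) = mex{1,1,0,0} = 2
G(13) = mex{1,1,1,0} = 2
G(14) = mex{1,1,1,1} = 0
G(15) = mex{2,1,1,1} = 0
G(16) = mex{2,2,1,1} = 0
G(17) = mex{2,2,1,1} = 0
G(18) = mex{2,2,2,1} = 0
Stack A: G(18) = 0.
Stack B: G(14) = 0.
Stack C: G(8) = 1.
Combined Grundy value = 0 ⊕ 0 ⊕ 1 = 1.
A winning move leaves total XOR = 0, i.e. changes one component's Grundy value g to g ⊕ X where X is the current total.
Stack A: need g' = 0⊕1 = 1. Options: 18−5→G=2, 18−6→G=2, 18−8→G=2, 18−9→G=1. Hits: 1.
Stack B: need g' = 0⊕1 = 1. Options: 14−5→G=1, 14−6→G=1, 14−8→G=1, 14−9→G=1. Hits: 4.
Stack C: need g' = 1⊕1 = 0. Options: 8−5→G=0, 8−6→G=0, 8−8→G=0. Hits: 3.

8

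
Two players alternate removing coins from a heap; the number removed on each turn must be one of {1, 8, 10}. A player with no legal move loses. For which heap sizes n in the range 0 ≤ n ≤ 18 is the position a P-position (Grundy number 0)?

n :  0  1  2  3  4  5  6  7  8  9 10 11 12 13 14 15 16 17 18
G :  0  1  0  1  0  1  0  1  2  0  1  0  1  0  1  0  1  2  0
P-positions are exactly the n with G(n) = 0.

0, 2, 4, 6, 9, 11, 13, 15, 18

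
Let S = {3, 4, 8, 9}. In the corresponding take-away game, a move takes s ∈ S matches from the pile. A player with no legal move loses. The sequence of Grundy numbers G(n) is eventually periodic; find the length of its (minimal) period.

G(0) = 0
G(1) = mex{} = 0
G(2) = mex{} = 0
G(3) = mex{0} = 1
G(4) = mex{0,0} = 1
G(5) = mex{0,0} = 1
G(6) = mex{1,0} = 2
G(7) = mex{1,1} = 0
G(8) = mex{1,1,0} = 2
G(9) = mex{2,1,0,0} = 3
G(10) = mex{0,2,0,0} = 1
G(11) = mex{2,0,1,0} = 3
G(12) = mex{3,2,1,1} = 0
G(13) = mex{1,3,1,1} = 0
G(14) = mex{3,1,2,1} = 0
G(15) = mex{0,3,0,2} = 1
G(16) = mex{0,0,2,0} = 1
G(17) = mex{0,0,3,2} = 1
G(18) = mex{1,0,1,3} = 2
G(19) = mex{1,1,3,1} = 0
G(20) = mex{1,1,0,3} = 2
G(21) = mex{2,1,0,0} = 3
G(22) = mex{0,2,0,0} = 1
G(23) = mex{2,0,1,0} = 3
G(24) = mex{3,2,1,1} = 0
G(25) = mex{1,3,1,1} = 0
G(n+12) = G(n) holds for n = 0,…,8 (a full window of length max(S) = 9), so the sequence is purely periodic with period 12.

12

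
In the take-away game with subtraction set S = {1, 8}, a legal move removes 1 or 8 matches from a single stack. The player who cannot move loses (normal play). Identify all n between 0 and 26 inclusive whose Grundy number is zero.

0, 2, 4, 6, 9, 11, 13, 15, 18, 20, 22, 24

G(0) = 0
G(1) = mex{0} = 1
G(2) = mex{1} = 0
G(3) = mex{0} = 1
G(4) = mex{1} = 0
G(5) = mex{0} = 1
G(6) = mex{1} = 0
G(7) = mex{0} = 1
G(8) = mex{1,0} = 2
G(9) = mex{2,1} = 0
G(10) = mex{0,0} = 1
G(11) = mex{1,1} = 0
G(12) = mex{0,0} = 1
G(13) = mex{1,1} = 0
G(14) = mex{0,0} = 1
G(15) = mex{1,1} = 0
G(16) = mex{0,2} = 1
G(17) = mex{1,0} = 2
G(18) = mex{2,1} = 0
G(19) = mex{0,0} = 1
G(20) = mex{1,1} = 0
G(21) = mex{0,0} = 1
G(22) = mex{1,1} = 0
G(23) = mex{0,0} = 1
G(24) = mex{1,1} = 0
G(25) = mex{0,2} = 1
G(26) = mex{1,0} = 2
P-positions are exactly the n with G(n) = 0.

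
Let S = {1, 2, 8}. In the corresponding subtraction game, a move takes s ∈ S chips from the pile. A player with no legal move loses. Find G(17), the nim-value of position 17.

G(0) = 0
G(1) = mex{0} = 1
G(2) = mex{1,0} = 2
G(3) = mex{2,1} = 0
G(4) = mex{0,2} = 1
G(5) = mex{1,0} = 2
G(6) = mex{2,1} = 0
G(7) = mex{0,2} = 1
G(8) = mex{1,0,0} = 2
G(9) = mex{2,1,1} = 0
G(10) = mex{0,2,2} = 1
G(11) = mex{1,0,0} = 2
G(12) = mex{2,1,1} = 0
G(13) = mex{0,2,2} = 1
G(14) = mex{1,0,0} = 2
G(15) = mex{2,1,1} = 0
G(16) = mex{0,2,2} = 1
G(17) = mex{1,0,0} = 2

2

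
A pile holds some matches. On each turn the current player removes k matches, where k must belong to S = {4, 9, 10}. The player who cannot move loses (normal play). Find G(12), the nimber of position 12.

G(0) = 0
G(1) = mex{} = 0
G(2) = mex{} = 0
G(3) = mex{} = 0
G(4) = mex{0} = 1
G(5) = mex{0} = 1
G(6) = mex{0} = 1
G(7) = mex{0} = 1
G(8) = mex{1} = 0
G(9) = mex{1,0} = 2
G(10) = mex{1,0,0} = 2
G(11) = mex{1,0,0} = 2
G(12) = mex{0,0,0} = 1

1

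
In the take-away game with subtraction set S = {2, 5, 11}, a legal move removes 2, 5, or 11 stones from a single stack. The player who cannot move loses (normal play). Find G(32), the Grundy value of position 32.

G(0) = 0
G(1) = mex{} = 0
G(2) = mex{0} = 1
G(3) = mex{0} = 1
G(4) = mex{1} = 0
G(5) = mex{1,0} = 2
G(6) = mex{0,0} = 1
G(7) = mex{2,1} = 0
G(8) = mex{1,1} = 0
G(9) = mex{0,0} = 1
G(10) = mex{0,2} = 1
G(11) = mex{1,1,0} = 2
G(12) = mex{1,0,0} = 2
G(13) = mex{2,0,1} = 3
G(14) = mex{2,1,1} = 0
G(15) = mex{3,1,0} = 2
G(16) = mex{0,2,2} = 1
G(17) = mex{2,2,1} = 0
G(18) = mex{1,3,0} = 2
G(19) = mex{0,0,0} = 1
G(20) = mex{2,2,1} = 0
G(21) = mex{1,1,1} = 0
G(22) = mex{0,0,2} = 1
G(23) = mex{0,2,2} = 1
G(24) = mex{1,1,3} = 0
G(25) = mex{1,0,0} = 2
G(26) = mex{0,0,2} = 1
G(27) = mex{2,1,1} = 0
G(28) = mex{1,1,0} = 2
G(29) = mex{0,0,2} = 1
G(30) = mex{2,2,1} = 0
G(31) = mex{1,1,0} = 2
G(32) = mex{0,0,0} = 1

1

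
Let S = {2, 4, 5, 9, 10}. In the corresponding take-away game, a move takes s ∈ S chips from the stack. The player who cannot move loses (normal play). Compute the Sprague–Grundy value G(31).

1

n :  0  1  2  3  4  5  6  7  8  9 10 11 12 13 14 15 16 17 18 19 20 21 22 23 24 25 26 27 28 29 30 31
G :  0  0  1  1  2  2  3  0  0  1  1  2  2  3  0  0  1  1  2  2  3  0  0  1  1  2  2  3  0  0  1  1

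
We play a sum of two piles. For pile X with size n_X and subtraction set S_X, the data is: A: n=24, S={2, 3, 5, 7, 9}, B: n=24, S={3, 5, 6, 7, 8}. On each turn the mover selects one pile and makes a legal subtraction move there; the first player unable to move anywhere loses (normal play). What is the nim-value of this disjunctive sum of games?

1

Pile A, S = {2, 3, 5, 7, 9}:
G(0) = 0
G(1) = mex{} = 0
G(2) = mex{0} = 1
G(3) = mex{0,0} = 1
G(4) = mex{1,0} = 2
G(5) = mex{1,1,0} = 2
G(6) = mex{2,1,0} = 3
G(7) = mex{2,2,1,0} = 3
G(8) = mex{3,2,1,0} = 4
G(9) = mex{3,3,2,1,0} = 4
G(10) = mex{4,3,2,1,0} = 5
G(11) = mex{4,4,3,2,1} = 0
G(12) = mex{5,4,3,2,1} = 0
G(13) = mex{0,5,4,3,2} = 1
G(14) = mex{0,0,4,3,2} = 1
G(15) = mex{1,0,5,4,3} = 2
G(16) = mex{1,1,0,4,3} = 2
G(17) = mex{2,1,0,5,4} = 3
G(18) = mex{2,2,1,0,4} = 3
G(19) = mex{3,2,1,0,5} = 4
G(20) = mex{3,3,2,1,0} = 4
G(21) = mex{4,3,2,1,0} = 5
G(22) = mex{4,4,3,2,1} = 0
G(23) = mex{5,4,3,2,1} = 0
G(24) = mex{0,5,4,3,2} = 1
G_A(24) = 1.
Pile B, S = {3, 5, 6, 7, 8}:
G(0) = 0
G(1) = mex{} = 0
G(2) = mex{} = 0
G(3) = mex{0} = 1
G(4) = mex{0} = 1
G(5) = mex{0,0} = 1
G(6) = mex{1,0,0} = 2
G(7) = mex{1,0,0,0} = 2
G(8) = mex{1,1,0,0,0} = 2
G(9) = mex{2,1,1,0,0} = 3
G(10) = mex{2,1,1,1,0} = 3
G(11) = mex{2,2,1,1,1} = 0
G(12) = mex{3,2,2,1,1} = 0
G(13) = mex{3,2,2,2,1} = 0
G(14) = mex{0,3,2,2,2} = 1
G(15) = mex{0,3,3,2,2} = 1
G(16) = mex{0,0,3,3,2} = 1
G(17) = mex{1,0,0,3,3} = 2
G(18) = mex{1,0,0,0,3} = 2
G(19) = mex{1,1,0,0,0} = 2
G(20) = mex{2,1,1,0,0} = 3
G(21) = mex{2,1,1,1,0} = 3
G(22) = mex{2,2,1,1,1} = 0
G(23) = mex{3,2,2,1,1} = 0
G(24) = mex{3,2,2,2,1} = 0
G_B(24) = 0.
Combined Grundy value = 1 ⊕ 0 = 1.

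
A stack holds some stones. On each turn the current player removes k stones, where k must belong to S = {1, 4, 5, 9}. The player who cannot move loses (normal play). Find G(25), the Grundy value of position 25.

1

n :  0  1  2  3  4  5  6  7  8  9 10 11 12 13 14 15 16 17 18 19 20 21 22 23 24 25
G :  0  1  0  1  2  3  2  3  0  1  0  1  2  3  2  3  0  1  0  1  2  3  2  3  0  1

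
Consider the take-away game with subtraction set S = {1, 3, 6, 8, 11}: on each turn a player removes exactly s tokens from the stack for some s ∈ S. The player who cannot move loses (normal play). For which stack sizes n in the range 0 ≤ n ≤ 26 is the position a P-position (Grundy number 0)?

n :  0  1  2  3  4  5  6  7  8  9 10 11 12 13 14 15 16 17 18 19 20 21 22 23 24 25 26
G :  0  1  0  1  0  1  2  3  2  0  1  3  4  2  0  1  0  1  0  1  2  3  2  0  1  3  4
P-positions are exactly the n with G(n) = 0.

0, 2, 4, 9, 14, 16, 18, 23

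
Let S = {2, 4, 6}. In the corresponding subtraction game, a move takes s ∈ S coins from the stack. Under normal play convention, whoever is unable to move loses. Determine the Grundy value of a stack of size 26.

G(0) = 0
G(1) = mex{} = 0
G(2) = mex{0} = 1
G(3) = mex{0} = 1
G(4) = mex{1,0} = 2
G(5) = mex{1,0} = 2
G(6) = mex{2,1,0} = 3
G(7) = mex{2,1,0} = 3
G(8) = mex{3,2,1} = 0
G(9) = mex{3,2,1} = 0
G(10) = mex{0,3,2} = 1
G(11) = mex{0,3,2} = 1
G(12) = mex{1,0,3} = 2
G(13) = mex{1,0,3} = 2
G(14) = mex{2,1,0} = 3
G(15) = mex{2,1,0} = 3
G(16) = mex{3,2,1} = 0
G(17) = mex{3,2,1} = 0
G(18) = mex{0,3,2} = 1
G(19) = mex{0,3,2} = 1
G(20) = mex{1,0,3} = 2
G(21) = mex{1,0,3} = 2
G(22) = mex{2,1,0} = 3
G(23) = mex{2,1,0} = 3
G(24) = mex{3,2,1} = 0
G(25) = mex{3,2,1} = 0
G(26) = mex{0,3,2} = 1

1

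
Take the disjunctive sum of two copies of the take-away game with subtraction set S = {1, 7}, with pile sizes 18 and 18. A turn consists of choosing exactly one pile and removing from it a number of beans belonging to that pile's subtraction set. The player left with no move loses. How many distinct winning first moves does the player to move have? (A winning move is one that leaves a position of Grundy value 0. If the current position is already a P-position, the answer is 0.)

All piles use S = {1, 7}:
n :  0  1  2  3  4  5  6  7  8  9 10 11 12 13 14 15 16 17 18
G :  0  1  0  1  0  1  0  1  0  1  0  1  0  1  0  1  0  1  0
Pile A: G(18) = 0.
Pile B: G(18) = 0.
Combined Grundy value = 0 ⊕ 0 = 0.
A winning move leaves total XOR = 0, i.e. changes one component's Grundy value g to g ⊕ X where X is the current total.
Pile A: target g' = 0⊕0 = 0, but every legal move changes the Grundy value (mex property), so 0 moves.
Pile B: target g' = 0⊕0 = 0, but every legal move changes the Grundy value (mex property), so 0 moves.

0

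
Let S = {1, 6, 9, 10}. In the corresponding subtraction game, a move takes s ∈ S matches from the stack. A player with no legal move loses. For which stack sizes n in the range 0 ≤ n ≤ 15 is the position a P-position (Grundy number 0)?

0, 2, 4, 7, 15

n :  0  1  2  3  4  5  6  7  8  9 10 11 12 13 14 15
G :  0  1  0  1  0  1  2  0  1  2  3  2  3  2  3  0
P-positions are exactly the n with G(n) = 0.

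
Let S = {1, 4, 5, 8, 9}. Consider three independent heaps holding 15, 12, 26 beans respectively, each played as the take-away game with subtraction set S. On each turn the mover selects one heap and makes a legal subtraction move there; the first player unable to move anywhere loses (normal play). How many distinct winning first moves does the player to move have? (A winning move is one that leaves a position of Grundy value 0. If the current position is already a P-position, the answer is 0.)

All heaps use S = {1, 4, 5, 8, 9}:
G(0) = 0
G(1) = mex{0} = 1
G(2) = mex{1} = 0
G(3) = mex{0} = 1
G(4) = mex{1,0} = 2
G(5) = mex{2,1,0} = 3
G(6) = mex{3,0,1} = 2
G(7) = mex{2,1,0} = 3
G(8) = mex{3,2,1,0} = 4
G(9) = mex{4,3,2,1,0} = 5
G(10) = mex{5,2,3,0,1} = 4
G(11) = mex{4,3,2,1,0} = 5
G(12) = mex{5,4,3,2,1} = 0
G(13) = mex{0,5,4,3,2} = 1
G(14) = mex{1,4,5,2,3} = 0
G(15) = mex{0,5,4,3,2} = 1
G(16) = mex{1,0,5,4,3} = 2
G(17) = mex{2,1,0,5,4} = 3
G(18) = mex{3,0,1,4,5} = 2
G(19) = mex{2,1,0,5,4} = 3
G(20) = mex{3,2,1,0,5} = 4
G(21) = mex{4,3,2,1,0} = 5
G(22) = mex{5,2,3,0,1} = 4
G(23) = mex{4,3,2,1,0} = 5
G(24) = mex{5,4,3,2,1} = 0
G(25) = mex{0,5,4,3,2} = 1
G(26) = mex{1,4,5,2,3} = 0
Heap A: G(15) = 1.
Heap B: G(12) = 0.
Heap C: G(26) = 0.
Combined Grundy value = 1 ⊕ 0 ⊕ 0 = 1.
A winning move leaves total XOR = 0, i.e. changes one component's Grundy value g to g ⊕ X where X is the current total.
Heap A: need g' = 1⊕1 = 0. Options: 15−1→G=0, 15−4→G=5, 15−5→G=4, 15−8→G=3, 15−9→G=2. Hits: 1.
Heap B: need g' = 0⊕1 = 1. Options: 12−1→G=5, 12−4→G=4, 12−5→G=3, 12−8→G=2, 12−9→G=1. Hits: 1.
Heap C: need g' = 0⊕1 = 1. Options: 26−1→G=1, 26−4→G=4, 26−5→G=5, 26−8→G=2, 26−9→G=3. Hits: 1.

3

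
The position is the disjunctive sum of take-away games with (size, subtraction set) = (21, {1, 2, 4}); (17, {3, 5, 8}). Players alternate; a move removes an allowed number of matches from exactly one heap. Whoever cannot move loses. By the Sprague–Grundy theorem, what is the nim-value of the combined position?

Heap A, S = {1, 2, 4}:
n :  0  1  2  3  4  5  6  7  8  9 10 11 12 13 14 15 16 17 18 19 20 21
G :  0  1  2  0  1  2  0  1  2  0  1  2  0  1  2  0  1  2  0  1  2  0
G_A(21) = 0.
Heap B, S = {3, 5, 8}:
G(0) = 0
G(1) = mex{} = 0
G(2) = mex{} = 0
G(3) = mex{0} = 1
G(4) = mex{0} = 1
G(5) = mex{0,0} = 1
G(6) = mex{1,0} = 2
G(7) = mex{1,0} = 2
G(8) = mex{1,1,0} = 2
G(9) = mex{2,1,0} = 3
G(10) = mex{2,1,0} = 3
G(11) = mex{2,2,1} = 0
G(12) = mex{3,2,1} = 0
G(13) = mex{3,2,1} = 0
G(14) = mex{0,3,2} = 1
G(15) = mex{0,3,2} = 1
G(16) = mex{0,0,2} = 1
G(17) = mex{1,0,3} = 2
G_B(17) = 2.
Combined Grundy value = 0 ⊕ 2 = 2.

2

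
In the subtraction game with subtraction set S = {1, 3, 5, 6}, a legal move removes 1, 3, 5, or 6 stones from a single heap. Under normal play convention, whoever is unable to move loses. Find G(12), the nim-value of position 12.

1

G(0) = 0
G(1) = mex{0} = 1
G(2) = mex{1} = 0
G(3) = mex{0,0} = 1
G(4) = mex{1,1} = 0
G(5) = mex{0,0,0} = 1
G(6) = mex{1,1,1,0} = 2
G(7) = mex{2,0,0,1} = 3
G(8) = mex{3,1,1,0} = 2
G(9) = mex{2,2,0,1} = 3
G(10) = mex{3,3,1,0} = 2
G(11) = mex{2,2,2,1} = 0
G(12) = mex{0,3,3,2} = 1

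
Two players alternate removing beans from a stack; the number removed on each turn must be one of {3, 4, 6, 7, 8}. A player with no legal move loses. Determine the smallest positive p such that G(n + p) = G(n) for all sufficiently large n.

11

n :  0  1  2  3  4  5  6  7  8  9 10 11 12 13 14 15 16 17 18 19 20 21 22 23
G :  0  0  0  1  1  1  2  2  2  3  3  0  0  0  1  1  1  2  2  2  3  3  0  0
G(n+11) = G(n) holds for n = 0,…,7 (a full window of length max(S) = 8), so the sequence is purely periodic with period 11.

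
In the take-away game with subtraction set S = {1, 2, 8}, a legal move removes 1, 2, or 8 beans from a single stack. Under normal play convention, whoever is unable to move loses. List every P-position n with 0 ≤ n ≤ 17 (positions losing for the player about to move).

0, 3, 6, 9, 12, 15

G(0) = 0
G(1) = mex{0} = 1
G(2) = mex{1,0} = 2
G(3) = mex{2,1} = 0
G(4) = mex{0,2} = 1
G(5) = mex{1,0} = 2
G(6) = mex{2,1} = 0
G(7) = mex{0,2} = 1
G(8) = mex{1,0,0} = 2
G(9) = mex{2,1,1} = 0
G(10) = mex{0,2,2} = 1
G(11) = mex{1,0,0} = 2
G(12) = mex{2,1,1} = 0
G(13) = mex{0,2,2} = 1
G(14) = mex{1,0,0} = 2
G(15) = mex{2,1,1} = 0
G(16) = mex{0,2,2} = 1
G(17) = mex{1,0,0} = 2
P-positions are exactly the n with G(n) = 0.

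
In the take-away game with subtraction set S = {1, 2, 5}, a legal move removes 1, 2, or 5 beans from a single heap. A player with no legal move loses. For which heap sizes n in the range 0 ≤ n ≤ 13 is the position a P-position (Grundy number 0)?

0, 3, 6, 9, 12

G(0) = 0
G(1) = mex{0} = 1
G(2) = mex{1,0} = 2
G(3) = mex{2,1} = 0
G(4) = mex{0,2} = 1
G(5) = mex{1,0,0} = 2
G(6) = mex{2,1,1} = 0
G(7) = mex{0,2,2} = 1
G(8) = mex{1,0,0} = 2
G(9) = mex{2,1,1} = 0
G(10) = mex{0,2,2} = 1
G(11) = mex{1,0,0} = 2
G(12) = mex{2,1,1} = 0
G(13) = mex{0,2,2} = 1
P-positions are exactly the n with G(n) = 0.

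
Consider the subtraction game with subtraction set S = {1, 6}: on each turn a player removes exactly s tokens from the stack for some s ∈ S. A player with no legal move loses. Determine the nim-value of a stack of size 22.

1

n :  0  1  2  3  4  5  6  7  8  9 10 11 12 13 14 15 16 17 18 19 20 21 22
G :  0  1  0  1  0  1  2  0  1  0  1  0  1  2  0  1  0  1  0  1  2  0  1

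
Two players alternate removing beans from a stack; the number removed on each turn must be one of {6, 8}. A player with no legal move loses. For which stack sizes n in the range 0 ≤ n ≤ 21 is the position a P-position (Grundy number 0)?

0, 1, 2, 3, 4, 5, 14, 15, 16, 17, 18, 19

G(0) = 0
G(1) = mex{} = 0
G(2) = mex{} = 0
G(3) = mex{} = 0
G(4) = mex{} = 0
G(5) = mex{} = 0
G(6) = mex{0} = 1
G(7) = mex{0} = 1
G(8) = mex{0,0} = 1
G(9) = mex{0,0} = 1
G(10) = mex{0,0} = 1
G(11) = mex{0,0} = 1
G(12) = mex{1,0} = 2
G(13) = mex{1,0} = 2
G(14) = mex{1,1} = 0
G(15) = mex{1,1} = 0
G(16) = mex{1,1} = 0
G(17) = mex{1,1} = 0
G(18) = mex{2,1} = 0
G(19) = mex{2,1} = 0
G(20) = mex{0,2} = 1
G(21) = mex{0,2} = 1
P-positions are exactly the n with G(n) = 0.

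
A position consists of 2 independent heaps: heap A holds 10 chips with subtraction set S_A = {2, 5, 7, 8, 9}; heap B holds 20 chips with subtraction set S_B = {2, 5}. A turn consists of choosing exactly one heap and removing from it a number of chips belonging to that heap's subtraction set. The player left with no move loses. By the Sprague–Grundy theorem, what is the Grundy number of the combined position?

Heap A, S = {2, 5, 7, 8, 9}:
G(0) = 0
G(1) = mex{} = 0
G(2) = mex{0} = 1
G(3) = mex{0} = 1
G(4) = mex{1} = 0
G(5) = mex{1,0} = 2
G(6) = mex{0,0} = 1
G(7) = mex{2,1,0} = 3
G(8) = mex{1,1,0,0} = 2
G(9) = mex{3,0,1,0,0} = 2
G(10) = mex{2,2,1,1,0} = 3
G_A(10) = 3.
Heap B, S = {2, 5}:
n :  0  1  2  3  4  5  6  7  8  9 10 11 12 13 14 15 16 17 18 19 20
G :  0  0  1  1  0  2  1  0  0  1  1  0  2  1  0  0  1  1  0  2  1
G_B(20) = 1.
Combined Grundy value = 3 ⊕ 1 = 2.

2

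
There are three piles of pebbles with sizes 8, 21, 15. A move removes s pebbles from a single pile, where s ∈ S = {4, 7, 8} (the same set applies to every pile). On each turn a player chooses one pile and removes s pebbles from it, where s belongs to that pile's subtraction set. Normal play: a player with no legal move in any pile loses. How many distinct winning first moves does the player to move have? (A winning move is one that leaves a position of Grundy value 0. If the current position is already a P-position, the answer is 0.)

0

All piles use S = {4, 7, 8}:
G(0) = 0
G(1) = mex{} = 0
G(2) = mex{} = 0
G(3) = mex{} = 0
G(4) = mex{0} = 1
G(5) = mex{0} = 1
G(6) = mex{0} = 1
G(7) = mex{0,0} = 1
G(8) = mex{1,0,0} = 2
G(9) = mex{1,0,0} = 2
G(10) = mex{1,0,0} = 2
G(11) = mex{1,1,0} = 2
G(12) = mex{2,1,1} = 0
G(13) = mex{2,1,1} = 0
G(14) = mex{2,1,1} = 0
G(15) = mex{2,2,1} = 0
G(16) = mex{0,2,2} = 1
G(17) = mex{0,2,2} = 1
G(18) = mex{0,2,2} = 1
G(19) = mex{0,0,2} = 1
G(20) = mex{1,0,0} = 2
G(21) = mex{1,0,0} = 2
Pile A: G(8) = 2.
Pile B: G(21) = 2.
Pile C: G(15) = 0.
Combined Grundy value = 2 ⊕ 2 ⊕ 0 = 0.
A winning move leaves total XOR = 0, i.e. changes one component's Grundy value g to g ⊕ X where X is the current total.
Pile A: target g' = 2⊕0 = 2, but every legal move changes the Grundy value (mex property), so 0 moves.
Pile B: target g' = 2⊕0 = 2, but every legal move changes the Grundy value (mex property), so 0 moves.
Pile C: target g' = 0⊕0 = 0, but every legal move changes the Grundy value (mex property), so 0 moves.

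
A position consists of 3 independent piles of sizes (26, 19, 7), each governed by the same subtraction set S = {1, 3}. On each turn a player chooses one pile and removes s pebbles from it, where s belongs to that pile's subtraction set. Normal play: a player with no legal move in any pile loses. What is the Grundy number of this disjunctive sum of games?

0

All piles use S = {1, 3}:
G(0) = 0
G(1) = mex{0} = 1
G(2) = mex{1} = 0
G(3) = mex{0,0} = 1
G(4) = mex{1,1} = 0
G(5) = mex{0,0} = 1
G(6) = mex{1,1} = 0
G(7) = mex{0,0} = 1
G(8) = mex{1,1} = 0
G(9) = mex{0,0} = 1
G(10) = mex{1,1} = 0
G(11) = mex{0,0} = 1
G(12) = mex{1,1} = 0
G(13) = mex{0,0} = 1
G(14) = mex{1,1} = 0
G(15) = mex{0,0} = 1
G(16) = mex{1,1} = 0
G(17) = mex{0,0} = 1
G(18) = mex{1,1} = 0
G(19) = mex{0,0} = 1
G(20) = mex{1,1} = 0
G(21) = mex{0,0} = 1
G(22) = mex{1,1} = 0
G(23) = mex{0,0} = 1
G(24) = mex{1,1} = 0
G(25) = mex{0,0} = 1
G(26) = mex{1,1} = 0
Pile A: G(26) = 0.
Pile B: G(19) = 1.
Pile C: G(7) = 1.
Combined Grundy value = 0 ⊕ 1 ⊕ 1 = 0.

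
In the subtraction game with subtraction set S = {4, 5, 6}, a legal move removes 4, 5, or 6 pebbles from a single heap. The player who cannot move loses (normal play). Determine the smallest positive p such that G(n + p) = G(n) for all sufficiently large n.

10

n :  0  1  2  3  4  5  6  7  8  9 10 11 12 13 14 15 16 17 18 19 20 21
G :  0  0  0  0  1  1  1  1  2  2  0  0  0  0  1  1  1  1  2  2  0  0
G(n+10) = G(n) holds for n = 0,…,5 (a full window of length max(S) = 6), so the sequence is purely periodic with period 10.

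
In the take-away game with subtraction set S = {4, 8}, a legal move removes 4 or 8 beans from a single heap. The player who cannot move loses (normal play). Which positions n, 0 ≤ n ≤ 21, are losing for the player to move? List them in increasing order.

0, 1, 2, 3, 12, 13, 14, 15

G(0) = 0
G(1) = mex{} = 0
G(2) = mex{} = 0
G(3) = mex{} = 0
G(4) = mex{0} = 1
G(5) = mex{0} = 1
G(6) = mex{0} = 1
G(7) = mex{0} = 1
G(8) = mex{1,0} = 2
G(9) = mex{1,0} = 2
G(10) = mex{1,0} = 2
G(11) = mex{1,0} = 2
G(12) = mex{2,1} = 0
G(13) = mex{2,1} = 0
G(14) = mex{2,1} = 0
G(15) = mex{2,1} = 0
G(16) = mex{0,2} = 1
G(17) = mex{0,2} = 1
G(18) = mex{0,2} = 1
G(19) = mex{0,2} = 1
G(20) = mex{1,0} = 2
G(21) = mex{1,0} = 2
P-positions are exactly the n with G(n) = 0.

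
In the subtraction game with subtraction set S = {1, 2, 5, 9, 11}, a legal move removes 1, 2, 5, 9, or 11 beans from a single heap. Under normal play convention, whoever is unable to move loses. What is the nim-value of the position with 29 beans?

G(0) = 0
G(1) = mex{0} = 1
G(2) = mex{1,0} = 2
G(3) = mex{2,1} = 0
G(4) = mex{0,2} = 1
G(5) = mex{1,0,0} = 2
G(6) = mex{2,1,1} = 0
G(7) = mex{0,2,2} = 1
G(8) = mex{1,0,0} = 2
G(9) = mex{2,1,1,0} = 3
G(10) = mex{3,2,2,1} = 0
G(11) = mex{0,3,0,2,0} = 1
G(12) = mex{1,0,1,0,1} = 2
G(13) = mex{2,1,2,1,2} = 0
G(14) = mex{0,2,3,2,0} = 1
G(15) = mex{1,0,0,0,1} = 2
G(16) = mex{2,1,1,1,2} = 0
G(17) = mex{0,2,2,2,0} = 1
G(18) = mex{1,0,0,3,1} = 2
G(19) = mex{2,1,1,0,2} = 3
G(20) = mex{3,2,2,1,3} = 0
G(21) = mex{0,3,0,2,0} = 1
G(22) = mex{1,0,1,0,1} = 2
G(23) = mex{2,1,2,1,2} = 0
G(24) = mex{0,2,3,2,0} = 1
G(25) = mex{1,0,0,0,1} = 2
G(26) = mex{2,1,1,1,2} = 0
G(27) = mex{0,2,2,2,0} = 1
G(28) = mex{1,0,0,3,1} = 2
G(29) = mex{2,1,1,0,2} = 3

3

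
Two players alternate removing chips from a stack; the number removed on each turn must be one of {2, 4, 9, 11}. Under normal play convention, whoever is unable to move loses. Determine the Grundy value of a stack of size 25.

G(0) = 0
G(1) = mex{} = 0
G(2) = mex{0} = 1
G(3) = mex{0} = 1
G(4) = mex{1,0} = 2
G(5) = mex{1,0} = 2
G(6) = mex{2,1} = 0
G(7) = mex{2,1} = 0
G(8) = mex{0,2} = 1
G(9) = mex{0,2,0} = 1
G(10) = mex{1,0,0} = 2
G(11) = mex{1,0,1,0} = 2
G(12) = mex{2,1,1,0} = 3
G(13) = mex{2,1,2,1} = 0
G(14) = mex{3,2,2,1} = 0
G(15) = mex{0,2,0,2} = 1
G(16) = mex{0,3,0,2} = 1
G(17) = mex{1,0,1,0} = 2
G(18) = mex{1,0,1,0} = 2
G(19) = mex{2,1,2,1} = 0
G(20) = mex{2,1,2,1} = 0
G(21) = mex{0,2,3,2} = 1
G(22) = mex{0,2,0,2} = 1
G(23) = mex{1,0,0,3} = 2
G(24) = mex{1,0,1,0} = 2
G(25) = mex{2,1,1,0} = 3

3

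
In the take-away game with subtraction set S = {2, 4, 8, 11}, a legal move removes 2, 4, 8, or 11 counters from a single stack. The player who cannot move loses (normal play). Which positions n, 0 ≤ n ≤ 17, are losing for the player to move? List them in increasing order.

0, 1, 6, 7, 13, 16

n :  0  1  2  3  4  5  6  7  8  9 10 11 12 13 14 15 16 17
G :  0  0  1  1  2  2  0  0  1  1  2  2  3  0  4  1  0  2
P-positions are exactly the n with G(n) = 0.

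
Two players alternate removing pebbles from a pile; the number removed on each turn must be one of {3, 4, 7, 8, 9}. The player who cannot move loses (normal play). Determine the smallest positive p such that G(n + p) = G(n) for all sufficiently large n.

n :  0  1  2  3  4  5  6  7  8  9 10 11 12 13 14 15 16 17 18 19 20 21 22 23 24 25
G :  0  0  0  1  1  1  2  2  2  3  3  3  0  0  0  1  1  1  2  2  2  3  3  3  0  0
G(n+12) = G(n) holds for n = 0,…,8 (a full window of length max(S) = 9), so the sequence is purely periodic with period 12.

12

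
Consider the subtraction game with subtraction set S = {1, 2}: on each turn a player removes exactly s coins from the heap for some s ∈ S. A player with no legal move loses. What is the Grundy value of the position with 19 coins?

1

G(0) = 0
G(1) = mex{0} = 1
G(2) = mex{1,0} = 2
G(3) = mex{2,1} = 0
G(4) = mex{0,2} = 1
G(5) = mex{1,0} = 2
G(6) = mex{2,1} = 0
G(7) = mex{0,2} = 1
G(8) = mex{1,0} = 2
G(9) = mex{2,1} = 0
G(10) = mex{0,2} = 1
G(11) = mex{1,0} = 2
G(12) = mex{2,1} = 0
G(13) = mex{0,2} = 1
G(14) = mex{1,0} = 2
G(15) = mex{2,1} = 0
G(16) = mex{0,2} = 1
G(17) = mex{1,0} = 2
G(18) = mex{2,1} = 0
G(19) = mex{0,2} = 1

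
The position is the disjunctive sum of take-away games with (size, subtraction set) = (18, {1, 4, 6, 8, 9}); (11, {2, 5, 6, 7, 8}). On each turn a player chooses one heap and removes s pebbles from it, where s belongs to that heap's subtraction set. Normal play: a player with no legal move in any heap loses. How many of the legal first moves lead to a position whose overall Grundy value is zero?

Heap A, S = {1, 4, 6, 8, 9}:
G(0) = 0
G(1) = mex{0} = 1
G(2) = mex{1} = 0
G(3) = mex{0} = 1
G(4) = mex{1,0} = 2
G(5) = mex{2,1} = 0
G(6) = mex{0,0,0} = 1
G(7) = mex{1,1,1} = 0
G(8) = mex{0,2,0,0} = 1
G(9) = mex{1,0,1,1,0} = 2
G(10) = mex{2,1,2,0,1} = 3
G(11) = mex{3,0,0,1,0} = 2
G(12) = mex{2,1,1,2,1} = 0
G(13) = mex{0,2,0,0,2} = 1
G(14) = mex{1,3,1,1,0} = 2
G(15) = mex{2,2,2,0,1} = 3
G(16) = mex{3,0,3,1,0} = 2
G(17) = mex{2,1,2,2,1} = 0
G(18) = mex{0,2,0,3,2} = 1
G_A(18) = 1.
Heap B, S = {2, 5, 6, 7, 8}:
n :  0  1  2  3  4  5  6  7  8  9 10 11
G :  0  0  1  1  0  2  1  3  2  2  3  3
G_B(11) = 3.
Combined Grundy value = 1 ⊕ 3 = 2.
A winning move leaves total XOR = 0, i.e. changes one component's Grundy value g to g ⊕ X where X is the current total.
Heap A: need g' = 1⊕2 = 3. Options: 18−1→G=0, 18−4→G=2, 18−6→G=0, 18−8→G=3, 18−9→G=2. Hits: 1.
Heap B: need g' = 3⊕2 = 1. Options: 11−2→G=2, 11−5→G=1, 11−6→G=2, 11−7→G=0, 11−8→G=1. Hits: 2.

3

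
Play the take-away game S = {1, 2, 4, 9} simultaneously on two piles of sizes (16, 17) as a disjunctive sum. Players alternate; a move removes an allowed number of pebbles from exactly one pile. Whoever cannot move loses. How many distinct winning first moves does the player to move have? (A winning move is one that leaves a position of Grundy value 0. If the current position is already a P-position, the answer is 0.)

4

All piles use S = {1, 2, 4, 9}:
n :  0  1  2  3  4  5  6  7  8  9 10 11 12 13 14 15 16 17
G :  0  1  2  0  1  2  0  1  2  3  4  0  1  2  0  1  2  0
Pile A: G(16) = 2.
Pile B: G(17) = 0.
Combined Grundy value = 2 ⊕ 0 = 2.
A winning move leaves total XOR = 0, i.e. changes one component's Grundy value g to g ⊕ X where X is the current total.
Pile A: need g' = 2⊕2 = 0. Options: 16−1→G=1, 16−2→G=0, 16−4→G=1, 16−9→G=1. Hits: 1.
Pile B: need g' = 0⊕2 = 2. Options: 17−1→G=2, 17−2→G=1, 17−4→G=2, 17−9→G=2. Hits: 3.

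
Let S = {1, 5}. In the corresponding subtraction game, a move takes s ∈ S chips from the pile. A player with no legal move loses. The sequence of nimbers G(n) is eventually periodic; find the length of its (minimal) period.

n :  0  1  2  3  4  5  6  7  8  9 10 11 12 13 14
G :  0  1  0  1  0  1  0  1  0  1  0  1  0  1  0
G(n+2) = G(n) holds for n = 0,…,4 (a full window of length max(S) = 5), so the sequence is purely periodic with period 2.

2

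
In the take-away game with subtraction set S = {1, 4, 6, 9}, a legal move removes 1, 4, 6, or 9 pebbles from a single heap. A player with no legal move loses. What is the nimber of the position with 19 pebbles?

n :  0  1  2  3  4  5  6  7  8  9 10 11 12 13 14 15 16 17 18 19
G :  0  1  0  1  2  0  1  0  1  2  0  1  0  1  2  0  1  0  1  2

2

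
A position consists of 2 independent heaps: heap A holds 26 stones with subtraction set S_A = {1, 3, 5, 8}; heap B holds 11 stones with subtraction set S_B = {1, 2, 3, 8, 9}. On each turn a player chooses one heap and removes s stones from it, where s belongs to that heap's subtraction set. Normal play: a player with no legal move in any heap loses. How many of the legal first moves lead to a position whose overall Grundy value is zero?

2

Heap A, S = {1, 3, 5, 8}:
n :  0  1  2  3  4  5  6  7  8  9 10 11 12 13 14 15 16 17 18 19 20 21 22 23 24 25 26
G :  0  1  0  1  0  1  0  1  2  3  2  3  2  0  1  0  1  0  1  0  1  2  3  2  3  2  0
G_A(26) = 0.
Heap B, S = {1, 2, 3, 8, 9}:
G(0) = 0
G(1) = mex{0} = 1
G(2) = mex{1,0} = 2
G(3) = mex{2,1,0} = 3
G(4) = mex{3,2,1} = 0
G(5) = mex{0,3,2} = 1
G(6) = mex{1,0,3} = 2
G(7) = mex{2,1,0} = 3
G(8) = mex{3,2,1,0} = 4
G(9) = mex{4,3,2,1,0} = 5
G(10) = mex{5,4,3,2,1} = 0
G(11) = mex{0,5,4,3,2} = 1
G_B(11) = 1.
Combined Grundy value = 0 ⊕ 1 = 1.
A winning move leaves total XOR = 0, i.e. changes one component's Grundy value g to g ⊕ X where X is the current total.
Heap A: need g' = 0⊕1 = 1. Options: 26−1→G=2, 26−3→G=2, 26−5→G=2, 26−8→G=1. Hits: 1.
Heap B: need g' = 1⊕1 = 0. Options: 11−1→G=0, 11−2→G=5, 11−3→G=4, 11−8→G=3, 11−9→G=2. Hits: 1.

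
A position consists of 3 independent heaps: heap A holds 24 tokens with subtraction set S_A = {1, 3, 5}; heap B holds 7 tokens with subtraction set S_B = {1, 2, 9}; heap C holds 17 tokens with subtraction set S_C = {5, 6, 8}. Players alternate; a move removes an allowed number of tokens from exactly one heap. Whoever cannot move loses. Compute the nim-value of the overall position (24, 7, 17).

Heap A, S = {1, 3, 5}:
G(0) = 0
G(1) = mex{0} = 1
G(2) = mex{1} = 0
G(3) = mex{0,0} = 1
G(4) = mex{1,1} = 0
G(5) = mex{0,0,0} = 1
G(6) = mex{1,1,1} = 0
G(7) = mex{0,0,0} = 1
G(8) = mex{1,1,1} = 0
G(9) = mex{0,0,0} = 1
G(10) = mex{1,1,1} = 0
G(11) = mex{0,0,0} = 1
G(12) = mex{1,1,1} = 0
G(13) = mex{0,0,0} = 1
G(14) = mex{1,1,1} = 0
G(15) = mex{0,0,0} = 1
G(16) = mex{1,1,1} = 0
G(17) = mex{0,0,0} = 1
G(18) = mex{1,1,1} = 0
G(19) = mex{0,0,0} = 1
G(20) = mex{1,1,1} = 0
G(21) = mex{0,0,0} = 1
G(22) = mex{1,1,1} = 0
G(23) = mex{0,0,0} = 1
G(24) = mex{1,1,1} = 0
G_A(24) = 0.
Heap B, S = {1, 2, 9}:
G(0) = 0
G(1) = mex{0} = 1
G(2) = mex{1,0} = 2
G(3) = mex{2,1} = 0
G(4) = mex{0,2} = 1
G(5) = mex{1,0} = 2
G(6) = mex{2,1} = 0
G(7) = mex{0,2} = 1
G_B(7) = 1.
Heap C, S = {5, 6, 8}:
G(0) = 0
G(1) = mex{} = 0
G(2) = mex{} = 0
G(3) = mex{} = 0
G(4) = mex{} = 0
G(5) = mex{0} = 1
G(6) = mex{0,0} = 1
G(7) = mex{0,0} = 1
G(8) = mex{0,0,0} = 1
G(9) = mex{0,0,0} = 1
G(10) = mex{1,0,0} = 2
G(11) = mex{1,1,0} = 2
G(12) = mex{1,1,0} = 2
G(13) = mex{1,1,1} = 0
G(14) = mex{1,1,1} = 0
G(15) = mex{2,1,1} = 0
G(16) = mex{2,2,1} = 0
G(17) = mex{2,2,1} = 0
G_C(17) = 0.
Combined Grundy value = 0 ⊕ 1 ⊕ 0 = 1.

1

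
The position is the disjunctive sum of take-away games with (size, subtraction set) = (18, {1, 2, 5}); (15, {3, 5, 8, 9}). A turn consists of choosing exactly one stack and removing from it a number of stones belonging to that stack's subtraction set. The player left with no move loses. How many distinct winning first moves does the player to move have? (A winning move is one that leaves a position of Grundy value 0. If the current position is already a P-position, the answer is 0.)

3

Stack A, S = {1, 2, 5}:
n :  0  1  2  3  4  5  6  7  8  9 10 11 12 13 14 15 16 17 18
G :  0  1  2  0  1  2  0  1  2  0  1  2  0  1  2  0  1  2  0
G_A(18) = 0.
Stack B, S = {3, 5, 8, 9}:
n :  0  1  2  3  4  5  6  7  8  9 10 11 12 13 14 15
G :  0  0  0  1  1  1  2  2  2  3  3  3  0  0  0  1
G_B(15) = 1.
Combined Grundy value = 0 ⊕ 1 = 1.
A winning move leaves total XOR = 0, i.e. changes one component's Grundy value g to g ⊕ X where X is the current total.
Stack A: need g' = 0⊕1 = 1. Options: 18−1→G=2, 18−2→G=1, 18−5→G=1. Hits: 2.
Stack B: need g' = 1⊕1 = 0. Options: 15−3→G=0, 15−5→G=3, 15−8→G=2, 15−9→G=2. Hits: 1.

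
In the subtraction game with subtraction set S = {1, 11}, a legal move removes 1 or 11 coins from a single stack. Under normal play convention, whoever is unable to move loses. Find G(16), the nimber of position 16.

G(0) = 0
G(1) = mex{0} = 1
G(2) = mex{1} = 0
G(3) = mex{0} = 1
G(4) = mex{1} = 0
G(5) = mex{0} = 1
G(6) = mex{1} = 0
G(7) = mex{0} = 1
G(8) = mex{1} = 0
G(9) = mex{0} = 1
G(10) = mex{1} = 0
G(11) = mex{0,0} = 1
G(12) = mex{1,1} = 0
G(13) = mex{0,0} = 1
G(14) = mex{1,1} = 0
G(15) = mex{0,0} = 1
G(16) = mex{1,1} = 0

0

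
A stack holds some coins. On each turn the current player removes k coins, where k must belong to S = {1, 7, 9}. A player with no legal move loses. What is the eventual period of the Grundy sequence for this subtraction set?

2

G(0) = 0
G(1) = mex{0} = 1
G(2) = mex{1} = 0
G(3) = mex{0} = 1
G(4) = mex{1} = 0
G(5) = mex{0} = 1
G(6) = mex{1} = 0
G(7) = mex{0,0} = 1
G(8) = mex{1,1} = 0
G(9) = mex{0,0,0} = 1
G(10) = mex{1,1,1} = 0
G(11) = mex{0,0,0} = 1
G(12) = mex{1,1,1} = 0
G(13) = mex{0,0,0} = 1
G(14) = mex{1,1,1} = 0
G(n+2) = G(n) holds for n = 0,…,8 (a full window of length max(S) = 9), so the sequence is purely periodic with period 2.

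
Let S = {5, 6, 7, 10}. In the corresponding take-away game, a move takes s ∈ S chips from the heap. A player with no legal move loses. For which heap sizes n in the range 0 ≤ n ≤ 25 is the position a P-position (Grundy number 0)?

n :  0  1  2  3  4  5  6  7  8  9 10 11 12 13 14 15 16 17 18 19 20 21 22 23 24 25
G :  0  0  0  0  0  1  1  1  1  1  2  2  2  2  2  0  0  0  0  0  1  1  1  1  1  2
P-positions are exactly the n with G(n) = 0.

0, 1, 2, 3, 4, 15, 16, 17, 18, 19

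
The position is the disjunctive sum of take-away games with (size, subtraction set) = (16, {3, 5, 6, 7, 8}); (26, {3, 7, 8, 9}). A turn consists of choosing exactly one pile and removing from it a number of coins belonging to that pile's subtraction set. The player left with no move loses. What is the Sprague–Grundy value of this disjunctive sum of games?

2

Pile A, S = {3, 5, 6, 7, 8}:
n :  0  1  2  3  4  5  6  7  8  9 10 11 12 13 14 15 16
G :  0  0  0  1  1  1  2  2  2  3  3  0  0  0  1  1  1
G_A(16) = 1.
Pile B, S = {3, 7, 8, 9}:
G(0) = 0
G(1) = mex{} = 0
G(2) = mex{} = 0
G(3) = mex{0} = 1
G(4) = mex{0} = 1
G(5) = mex{0} = 1
G(6) = mex{1} = 0
G(7) = mex{1,0} = 2
G(8) = mex{1,0,0} = 2
G(9) = mex{0,0,0,0} = 1
G(10) = mex{2,1,0,0} = 3
G(11) = mex{2,1,1,0} = 3
G(12) = mex{1,1,1,1} = 0
G(13) = mex{3,0,1,1} = 2
G(14) = mex{3,2,0,1} = 4
G(15) = mex{0,2,2,0} = 1
G(16) = mex{2,1,2,2} = 0
G(17) = mex{4,3,1,2} = 0
G(18) = mex{1,3,3,1} = 0
G(19) = mex{0,0,3,3} = 1
G(20) = mex{0,2,0,3} = 1
G(21) = mex{0,4,2,0} = 1
G(22) = mex{1,1,4,2} = 0
G(23) = mex{1,0,1,4} = 2
G(24) = mex{1,0,0,1} = 2
G(25) = mex{0,0,0,0} = 1
G(26) = mex{2,1,0,0} = 3
G_B(26) = 3.
Combined Grundy value = 1 ⊕ 3 = 2.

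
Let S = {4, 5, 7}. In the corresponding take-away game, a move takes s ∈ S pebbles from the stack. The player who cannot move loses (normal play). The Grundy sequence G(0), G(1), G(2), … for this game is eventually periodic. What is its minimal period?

n :  0  1  2  3  4  5  6  7  8  9 10 11 12 13 14 15 16 17 18 19 20 21 22 23
G :  0  0  0  0  1  1  1  1  2  2  2  0  0  0  0  1  1  1  1  2  2  2  0  0
G(n+11) = G(n) holds for n = 0,…,6 (a full window of length max(S) = 7), so the sequence is purely periodic with period 11.

11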